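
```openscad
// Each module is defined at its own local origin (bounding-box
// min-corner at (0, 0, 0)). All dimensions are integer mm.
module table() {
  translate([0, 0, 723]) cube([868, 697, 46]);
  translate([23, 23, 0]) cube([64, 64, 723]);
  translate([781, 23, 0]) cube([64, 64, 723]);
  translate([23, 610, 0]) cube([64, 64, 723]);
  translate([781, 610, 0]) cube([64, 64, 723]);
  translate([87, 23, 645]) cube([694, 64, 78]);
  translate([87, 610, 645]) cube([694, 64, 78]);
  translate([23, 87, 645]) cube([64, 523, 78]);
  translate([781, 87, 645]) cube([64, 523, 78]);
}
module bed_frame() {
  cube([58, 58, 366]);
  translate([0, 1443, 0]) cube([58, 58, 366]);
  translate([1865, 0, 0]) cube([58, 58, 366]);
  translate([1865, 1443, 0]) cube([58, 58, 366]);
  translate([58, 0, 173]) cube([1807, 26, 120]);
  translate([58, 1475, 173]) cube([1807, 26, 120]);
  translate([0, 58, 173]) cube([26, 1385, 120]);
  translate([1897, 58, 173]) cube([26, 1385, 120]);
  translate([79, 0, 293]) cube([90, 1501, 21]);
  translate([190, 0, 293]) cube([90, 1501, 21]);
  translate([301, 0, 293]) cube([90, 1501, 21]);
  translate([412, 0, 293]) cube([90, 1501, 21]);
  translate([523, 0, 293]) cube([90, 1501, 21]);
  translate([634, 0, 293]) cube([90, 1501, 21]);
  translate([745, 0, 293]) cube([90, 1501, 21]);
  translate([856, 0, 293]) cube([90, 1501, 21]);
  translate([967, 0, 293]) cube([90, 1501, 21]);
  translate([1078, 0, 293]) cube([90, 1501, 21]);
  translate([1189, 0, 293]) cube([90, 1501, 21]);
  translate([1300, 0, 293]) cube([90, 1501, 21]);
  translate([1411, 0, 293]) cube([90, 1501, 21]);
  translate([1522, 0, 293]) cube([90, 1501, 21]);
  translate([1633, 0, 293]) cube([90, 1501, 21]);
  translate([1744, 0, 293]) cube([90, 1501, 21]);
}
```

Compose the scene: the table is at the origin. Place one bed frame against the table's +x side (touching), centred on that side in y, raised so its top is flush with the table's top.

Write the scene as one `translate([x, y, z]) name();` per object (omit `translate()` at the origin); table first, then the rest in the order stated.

table();
translate([868, -402, 403]) bed_frame();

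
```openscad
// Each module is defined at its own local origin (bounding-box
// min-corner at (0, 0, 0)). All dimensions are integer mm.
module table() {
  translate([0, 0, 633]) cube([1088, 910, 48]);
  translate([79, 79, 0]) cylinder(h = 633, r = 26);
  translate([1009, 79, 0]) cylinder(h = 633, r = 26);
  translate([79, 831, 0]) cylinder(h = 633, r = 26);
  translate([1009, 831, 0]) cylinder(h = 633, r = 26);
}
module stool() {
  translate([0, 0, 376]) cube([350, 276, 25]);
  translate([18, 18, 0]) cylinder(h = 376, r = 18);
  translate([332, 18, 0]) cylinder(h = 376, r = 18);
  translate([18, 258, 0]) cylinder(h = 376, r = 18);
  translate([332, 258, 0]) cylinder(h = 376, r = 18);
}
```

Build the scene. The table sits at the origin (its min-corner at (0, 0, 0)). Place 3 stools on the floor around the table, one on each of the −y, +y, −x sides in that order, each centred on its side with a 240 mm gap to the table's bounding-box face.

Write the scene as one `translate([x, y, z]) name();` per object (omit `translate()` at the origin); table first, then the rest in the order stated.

table();
translate([369, -516, 0]) stool();
translate([369, 1150, 0]) stool();
translate([-590, 317, 0]) stool();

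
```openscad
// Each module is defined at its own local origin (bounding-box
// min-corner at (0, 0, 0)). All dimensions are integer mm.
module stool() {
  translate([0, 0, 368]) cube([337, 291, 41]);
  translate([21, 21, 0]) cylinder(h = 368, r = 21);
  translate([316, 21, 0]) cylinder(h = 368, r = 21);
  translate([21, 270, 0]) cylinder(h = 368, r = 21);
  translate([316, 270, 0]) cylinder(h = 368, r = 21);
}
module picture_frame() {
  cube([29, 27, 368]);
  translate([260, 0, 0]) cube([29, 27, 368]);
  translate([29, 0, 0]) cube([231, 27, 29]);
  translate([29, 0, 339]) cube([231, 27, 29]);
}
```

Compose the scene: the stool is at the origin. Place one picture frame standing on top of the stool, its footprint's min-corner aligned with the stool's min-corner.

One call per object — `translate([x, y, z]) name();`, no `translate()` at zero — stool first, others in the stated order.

stool();
translate([0, 0, 409]) picture_frame();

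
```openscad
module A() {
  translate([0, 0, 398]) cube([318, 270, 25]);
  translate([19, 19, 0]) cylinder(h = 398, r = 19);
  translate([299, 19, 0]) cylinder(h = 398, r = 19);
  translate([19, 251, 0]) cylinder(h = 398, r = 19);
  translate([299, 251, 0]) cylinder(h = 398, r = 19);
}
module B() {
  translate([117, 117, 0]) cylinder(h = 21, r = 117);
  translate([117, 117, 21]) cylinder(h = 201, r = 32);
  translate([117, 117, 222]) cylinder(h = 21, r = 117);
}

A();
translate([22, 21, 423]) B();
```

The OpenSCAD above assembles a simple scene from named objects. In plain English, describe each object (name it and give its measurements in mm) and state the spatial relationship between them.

A is a four-legged stool. The seat is a 318×270×25 mm slab whose top surface is at z = 423 mm; four round legs, each 38 mm in diameter, run from the floor (z = 0) to the underside of the seat, each leg's axis is inset half a diameter from the nearest pair of seat edges (so the leg's bounding box is flush with the corner).

B is a spool: two coaxial disc flanges of radius 117 mm and thickness 21 mm, joined by a core cylinder of radius 32 mm and height 201 mm. The lower flange rests on z = 0 and the three cylinders share a vertical axis.

The spool is on top of the stool.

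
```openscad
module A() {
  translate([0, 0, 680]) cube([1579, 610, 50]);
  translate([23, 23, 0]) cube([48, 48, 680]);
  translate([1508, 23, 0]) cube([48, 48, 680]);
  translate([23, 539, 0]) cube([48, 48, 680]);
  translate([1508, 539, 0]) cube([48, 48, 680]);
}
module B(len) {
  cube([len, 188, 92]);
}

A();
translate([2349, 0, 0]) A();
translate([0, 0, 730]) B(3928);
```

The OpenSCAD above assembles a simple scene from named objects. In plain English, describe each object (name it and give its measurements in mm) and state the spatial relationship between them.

A is a rectangular dining table. The top is 1579×610×50 mm with its upper surface at z = 730 mm. It stands on four 48×48 mm square legs, each inset 23 mm from the nearest pair of top edges, running from the floor to the underside of the top.

B is a rectangular beam 3928 mm long (x), 188 mm deep (y), 92 mm thick (z).

The beam spans the tops of two tables placed 770 mm apart, resting at z = 730 mm.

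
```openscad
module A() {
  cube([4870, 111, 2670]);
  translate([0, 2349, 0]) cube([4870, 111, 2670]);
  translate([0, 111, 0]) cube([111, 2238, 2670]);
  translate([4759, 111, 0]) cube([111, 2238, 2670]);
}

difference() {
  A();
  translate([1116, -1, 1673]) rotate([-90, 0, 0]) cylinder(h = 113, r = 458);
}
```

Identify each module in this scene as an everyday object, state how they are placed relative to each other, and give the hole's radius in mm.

A is a house frame. The house frame has a circular hole through its front wall. The hole's radius is 458 mm.

The subtracted cylinder has r = 458 mm.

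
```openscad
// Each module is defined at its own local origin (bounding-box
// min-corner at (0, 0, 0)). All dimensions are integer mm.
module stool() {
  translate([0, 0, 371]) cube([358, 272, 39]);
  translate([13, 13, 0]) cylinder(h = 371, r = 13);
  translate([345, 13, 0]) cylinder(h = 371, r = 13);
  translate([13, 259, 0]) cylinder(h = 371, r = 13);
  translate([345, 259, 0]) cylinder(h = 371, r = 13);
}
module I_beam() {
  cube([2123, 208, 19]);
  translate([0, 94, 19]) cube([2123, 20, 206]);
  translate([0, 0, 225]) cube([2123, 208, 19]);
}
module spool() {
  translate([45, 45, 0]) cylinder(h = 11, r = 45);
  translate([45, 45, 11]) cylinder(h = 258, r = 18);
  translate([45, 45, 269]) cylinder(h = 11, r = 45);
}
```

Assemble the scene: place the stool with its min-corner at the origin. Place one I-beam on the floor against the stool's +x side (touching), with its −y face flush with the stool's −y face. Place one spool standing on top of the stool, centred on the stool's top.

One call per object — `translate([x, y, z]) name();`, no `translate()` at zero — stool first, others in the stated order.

stool();
translate([358, 0, 0]) I_beam();
translate([134, 91, 410]) spool();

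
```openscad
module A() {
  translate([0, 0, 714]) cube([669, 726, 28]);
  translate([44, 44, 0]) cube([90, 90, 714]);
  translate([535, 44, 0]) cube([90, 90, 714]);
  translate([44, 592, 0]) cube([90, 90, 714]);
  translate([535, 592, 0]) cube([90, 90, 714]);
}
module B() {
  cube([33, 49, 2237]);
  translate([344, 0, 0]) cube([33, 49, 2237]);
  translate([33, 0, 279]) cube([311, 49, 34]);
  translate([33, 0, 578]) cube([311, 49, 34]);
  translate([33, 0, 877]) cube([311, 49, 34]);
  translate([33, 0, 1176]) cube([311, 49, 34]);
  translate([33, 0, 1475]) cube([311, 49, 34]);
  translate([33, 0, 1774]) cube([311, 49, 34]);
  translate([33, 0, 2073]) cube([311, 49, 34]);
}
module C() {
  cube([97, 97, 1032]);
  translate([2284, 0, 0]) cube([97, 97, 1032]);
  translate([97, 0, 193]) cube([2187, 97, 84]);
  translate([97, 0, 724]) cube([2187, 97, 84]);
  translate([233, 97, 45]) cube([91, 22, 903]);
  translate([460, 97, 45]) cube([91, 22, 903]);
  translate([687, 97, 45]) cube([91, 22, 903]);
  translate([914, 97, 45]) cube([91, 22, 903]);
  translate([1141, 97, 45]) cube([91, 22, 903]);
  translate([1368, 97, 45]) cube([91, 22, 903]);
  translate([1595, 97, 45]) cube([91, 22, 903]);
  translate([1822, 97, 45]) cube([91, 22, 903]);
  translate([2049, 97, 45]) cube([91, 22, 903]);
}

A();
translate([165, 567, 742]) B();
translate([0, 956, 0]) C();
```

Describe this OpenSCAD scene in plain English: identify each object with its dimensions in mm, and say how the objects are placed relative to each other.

A is a rectangular dining table. The top is 669×726×28 mm with its upper surface at z = 742 mm. It stands on four 90×90 mm square legs, each inset 44 mm from the nearest pair of top edges, running from the floor to the underside of the top.

B is a wooden ladder with two side rails of 33×49 mm section and 2237 mm height, set 377 mm apart overall. Between them run 7 rectangular rungs (49 mm deep, 34 mm thick), front faces flush with the rails' −y face. The bottom of the first rung is 279 mm above the floor and each subsequent rung is 299 mm higher than the one below.

C is a fence section. Two 97×97 mm posts, 1032 mm tall, stand on the floor with a clear span of 2187 mm between their inner faces. Two horizontal rails of 97×84 mm section span the gap between the posts with their undersides at z = 193 mm and z = 724 mm, flush with the posts' −y face. 9 pickets, each 91 mm wide, 22 mm thick and 903 mm tall, are fixed to the +y face of the rails with their bottoms at z = 45 mm, evenly spaced across the span with equal gaps (rounded down to the nearest mm) at the −x end and between each pair — any rounding remainder accumulates at the +x end.

The ladder is on top of the table. The fence section is on the floor beside the table on its +y side.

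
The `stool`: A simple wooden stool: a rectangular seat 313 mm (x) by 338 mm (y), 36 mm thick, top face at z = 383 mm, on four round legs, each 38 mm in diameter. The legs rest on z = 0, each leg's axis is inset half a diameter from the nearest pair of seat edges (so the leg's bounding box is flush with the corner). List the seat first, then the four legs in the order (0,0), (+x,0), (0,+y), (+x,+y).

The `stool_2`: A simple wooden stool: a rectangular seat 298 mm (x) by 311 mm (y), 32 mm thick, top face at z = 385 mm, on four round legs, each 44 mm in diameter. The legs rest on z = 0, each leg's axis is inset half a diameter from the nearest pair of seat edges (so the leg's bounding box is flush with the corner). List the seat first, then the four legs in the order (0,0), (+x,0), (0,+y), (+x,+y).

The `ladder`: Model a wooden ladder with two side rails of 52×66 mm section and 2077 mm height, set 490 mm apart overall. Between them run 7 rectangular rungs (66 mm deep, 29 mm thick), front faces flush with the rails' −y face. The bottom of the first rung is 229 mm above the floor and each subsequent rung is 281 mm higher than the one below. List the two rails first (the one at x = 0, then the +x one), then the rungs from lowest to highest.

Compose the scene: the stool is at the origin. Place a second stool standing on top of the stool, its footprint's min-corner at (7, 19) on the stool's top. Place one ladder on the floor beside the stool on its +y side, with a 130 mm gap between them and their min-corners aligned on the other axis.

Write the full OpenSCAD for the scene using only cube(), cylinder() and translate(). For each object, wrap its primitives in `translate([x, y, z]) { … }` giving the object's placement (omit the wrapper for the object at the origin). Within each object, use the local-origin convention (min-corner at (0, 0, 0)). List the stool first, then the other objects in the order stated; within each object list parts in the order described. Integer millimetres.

translate([0, 0, 347]) cube([313, 338, 36]);
translate([19, 19, 0]) cylinder(h = 347, r = 19);
translate([294, 19, 0]) cylinder(h = 347, r = 19);
translate([19, 319, 0]) cylinder(h = 347, r = 19);
translate([294, 319, 0]) cylinder(h = 347, r = 19);
translate([7, 19, 383]) {
  translate([0, 0, 353]) cube([298, 311, 32]);
  translate([22, 22, 0]) cylinder(h = 353, r = 22);
  translate([276, 22, 0]) cylinder(h = 353, r = 22);
  translate([22, 289, 0]) cylinder(h = 353, r = 22);
  translate([276, 289, 0]) cylinder(h = 353, r = 22);
}
translate([0, 468, 0]) {
  cube([52, 66, 2077]);
  translate([438, 0, 0]) cube([52, 66, 2077]);
  translate([52, 0, 229]) cube([386, 66, 29]);
  translate([52, 0, 510]) cube([386, 66, 29]);
  translate([52, 0, 791]) cube([386, 66, 29]);
  translate([52, 0, 1072]) cube([386, 66, 29]);
  translate([52, 0, 1353]) cube([386, 66, 29]);
  translate([52, 0, 1634]) cube([386, 66, 29]);
  translate([52, 0, 1915]) cube([386, 66, 29]);
}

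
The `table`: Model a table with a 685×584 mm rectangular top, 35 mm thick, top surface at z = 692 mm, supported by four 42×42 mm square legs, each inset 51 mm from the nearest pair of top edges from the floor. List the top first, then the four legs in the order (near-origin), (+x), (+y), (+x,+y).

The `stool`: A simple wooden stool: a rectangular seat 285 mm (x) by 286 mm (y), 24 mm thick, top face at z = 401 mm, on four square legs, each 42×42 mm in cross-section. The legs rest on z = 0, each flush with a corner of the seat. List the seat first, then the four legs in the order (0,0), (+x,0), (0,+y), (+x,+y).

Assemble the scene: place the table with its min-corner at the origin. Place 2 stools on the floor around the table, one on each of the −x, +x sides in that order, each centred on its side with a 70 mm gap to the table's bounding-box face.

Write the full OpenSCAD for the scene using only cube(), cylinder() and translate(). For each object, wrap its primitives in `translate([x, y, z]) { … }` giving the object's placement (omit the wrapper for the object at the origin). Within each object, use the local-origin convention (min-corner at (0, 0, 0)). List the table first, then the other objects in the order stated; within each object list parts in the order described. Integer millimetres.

translate([0, 0, 657]) cube([685, 584, 35]);
translate([51, 51, 0]) cube([42, 42, 657]);
translate([592, 51, 0]) cube([42, 42, 657]);
translate([51, 491, 0]) cube([42, 42, 657]);
translate([592, 491, 0]) cube([42, 42, 657]);
translate([-355, 149, 0]) {
  translate([0, 0, 377]) cube([285, 286, 24]);
  cube([42, 42, 377]);
  translate([243, 0, 0]) cube([42, 42, 377]);
  translate([0, 244, 0]) cube([42, 42, 377]);
  translate([243, 244, 0]) cube([42, 42, 377]);
}
translate([755, 149, 0]) {
  translate([0, 0, 377]) cube([285, 286, 24]);
  cube([42, 42, 377]);
  translate([243, 0, 0]) cube([42, 42, 377]);
  translate([0, 244, 0]) cube([42, 42, 377]);
  translate([243, 244, 0]) cube([42, 42, 377]);
}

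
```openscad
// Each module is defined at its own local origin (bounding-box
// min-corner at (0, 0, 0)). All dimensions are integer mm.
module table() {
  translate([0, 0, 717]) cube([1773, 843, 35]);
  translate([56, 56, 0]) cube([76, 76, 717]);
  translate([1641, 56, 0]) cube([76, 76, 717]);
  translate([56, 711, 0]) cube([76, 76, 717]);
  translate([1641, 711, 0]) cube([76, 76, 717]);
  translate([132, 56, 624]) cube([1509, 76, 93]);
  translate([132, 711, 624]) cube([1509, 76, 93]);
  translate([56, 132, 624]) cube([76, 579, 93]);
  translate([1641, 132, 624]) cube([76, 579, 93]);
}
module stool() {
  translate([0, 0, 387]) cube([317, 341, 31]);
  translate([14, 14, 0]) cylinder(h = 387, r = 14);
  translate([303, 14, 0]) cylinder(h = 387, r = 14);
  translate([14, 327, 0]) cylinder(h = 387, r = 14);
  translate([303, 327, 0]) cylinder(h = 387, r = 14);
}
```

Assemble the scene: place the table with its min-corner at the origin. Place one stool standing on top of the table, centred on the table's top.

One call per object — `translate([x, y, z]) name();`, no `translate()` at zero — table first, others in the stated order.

table();
translate([728, 251, 752]) stool();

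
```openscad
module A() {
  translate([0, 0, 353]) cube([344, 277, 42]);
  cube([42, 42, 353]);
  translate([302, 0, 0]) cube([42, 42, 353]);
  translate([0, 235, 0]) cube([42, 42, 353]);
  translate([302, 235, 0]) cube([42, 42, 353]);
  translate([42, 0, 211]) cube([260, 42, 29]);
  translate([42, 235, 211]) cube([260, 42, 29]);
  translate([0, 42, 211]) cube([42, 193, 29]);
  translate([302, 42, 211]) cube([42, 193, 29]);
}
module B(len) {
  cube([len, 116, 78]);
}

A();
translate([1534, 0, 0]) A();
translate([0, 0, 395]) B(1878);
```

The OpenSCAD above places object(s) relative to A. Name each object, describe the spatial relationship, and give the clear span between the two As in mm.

A is a stool. B is a beam. A beam spans the tops of two stools. The clear span between the two stools is 1190 mm.

Second stool starts at x = 1534; first ends at x = 344; clear span = 1534 − 344 = 1190 mm.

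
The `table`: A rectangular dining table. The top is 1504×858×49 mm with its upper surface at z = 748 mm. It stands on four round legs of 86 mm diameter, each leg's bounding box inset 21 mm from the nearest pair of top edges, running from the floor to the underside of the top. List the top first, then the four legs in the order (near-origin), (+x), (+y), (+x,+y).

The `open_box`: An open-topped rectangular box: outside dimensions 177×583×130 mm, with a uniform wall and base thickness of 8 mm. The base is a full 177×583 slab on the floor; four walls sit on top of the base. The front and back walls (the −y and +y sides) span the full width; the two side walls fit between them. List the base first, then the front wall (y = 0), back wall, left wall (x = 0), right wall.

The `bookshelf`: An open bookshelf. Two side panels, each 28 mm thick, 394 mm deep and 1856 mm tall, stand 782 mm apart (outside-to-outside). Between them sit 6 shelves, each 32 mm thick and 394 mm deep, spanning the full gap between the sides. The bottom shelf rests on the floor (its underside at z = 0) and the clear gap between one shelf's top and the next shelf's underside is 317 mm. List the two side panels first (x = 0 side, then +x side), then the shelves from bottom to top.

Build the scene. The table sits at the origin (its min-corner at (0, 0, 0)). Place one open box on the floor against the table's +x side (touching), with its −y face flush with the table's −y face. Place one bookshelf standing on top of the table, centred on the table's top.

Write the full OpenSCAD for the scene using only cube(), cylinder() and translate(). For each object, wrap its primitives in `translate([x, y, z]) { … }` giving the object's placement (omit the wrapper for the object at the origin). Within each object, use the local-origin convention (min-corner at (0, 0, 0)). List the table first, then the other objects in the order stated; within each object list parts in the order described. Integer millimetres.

translate([0, 0, 699]) cube([1504, 858, 49]);
translate([64, 64, 0]) cylinder(h = 699, r = 43);
translate([1440, 64, 0]) cylinder(h = 699, r = 43);
translate([64, 794, 0]) cylinder(h = 699, r = 43);
translate([1440, 794, 0]) cylinder(h = 699, r = 43);
translate([1504, 0, 0]) {
  cube([177, 583, 8]);
  translate([0, 0, 8]) cube([177, 8, 122]);
  translate([0, 575, 8]) cube([177, 8, 122]);
  translate([0, 8, 8]) cube([8, 567, 122]);
  translate([169, 8, 8]) cube([8, 567, 122]);
}
translate([361, 232, 748]) {
  cube([28, 394, 1856]);
  translate([754, 0, 0]) cube([28, 394, 1856]);
  translate([28, 0, 0]) cube([726, 394, 32]);
  translate([28, 0, 349]) cube([726, 394, 32]);
  translate([28, 0, 698]) cube([726, 394, 32]);
  translate([28, 0, 1047]) cube([726, 394, 32]);
  translate([28, 0, 1396]) cube([726, 394, 32]);
  translate([28, 0, 1745]) cube([726, 394, 32]);
}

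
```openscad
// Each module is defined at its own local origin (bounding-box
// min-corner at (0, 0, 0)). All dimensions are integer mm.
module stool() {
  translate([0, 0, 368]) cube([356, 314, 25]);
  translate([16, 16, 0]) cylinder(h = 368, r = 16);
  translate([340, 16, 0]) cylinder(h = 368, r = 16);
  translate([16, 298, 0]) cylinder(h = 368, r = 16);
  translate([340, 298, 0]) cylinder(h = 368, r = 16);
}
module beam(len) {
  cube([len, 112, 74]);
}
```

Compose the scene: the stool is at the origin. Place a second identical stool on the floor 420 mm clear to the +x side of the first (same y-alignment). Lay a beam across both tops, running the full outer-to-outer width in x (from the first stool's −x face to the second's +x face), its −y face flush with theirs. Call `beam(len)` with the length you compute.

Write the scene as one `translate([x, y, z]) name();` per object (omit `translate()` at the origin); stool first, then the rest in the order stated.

stool();
translate([776, 0, 0]) stool();
translate([0, 0, 393]) beam(1132);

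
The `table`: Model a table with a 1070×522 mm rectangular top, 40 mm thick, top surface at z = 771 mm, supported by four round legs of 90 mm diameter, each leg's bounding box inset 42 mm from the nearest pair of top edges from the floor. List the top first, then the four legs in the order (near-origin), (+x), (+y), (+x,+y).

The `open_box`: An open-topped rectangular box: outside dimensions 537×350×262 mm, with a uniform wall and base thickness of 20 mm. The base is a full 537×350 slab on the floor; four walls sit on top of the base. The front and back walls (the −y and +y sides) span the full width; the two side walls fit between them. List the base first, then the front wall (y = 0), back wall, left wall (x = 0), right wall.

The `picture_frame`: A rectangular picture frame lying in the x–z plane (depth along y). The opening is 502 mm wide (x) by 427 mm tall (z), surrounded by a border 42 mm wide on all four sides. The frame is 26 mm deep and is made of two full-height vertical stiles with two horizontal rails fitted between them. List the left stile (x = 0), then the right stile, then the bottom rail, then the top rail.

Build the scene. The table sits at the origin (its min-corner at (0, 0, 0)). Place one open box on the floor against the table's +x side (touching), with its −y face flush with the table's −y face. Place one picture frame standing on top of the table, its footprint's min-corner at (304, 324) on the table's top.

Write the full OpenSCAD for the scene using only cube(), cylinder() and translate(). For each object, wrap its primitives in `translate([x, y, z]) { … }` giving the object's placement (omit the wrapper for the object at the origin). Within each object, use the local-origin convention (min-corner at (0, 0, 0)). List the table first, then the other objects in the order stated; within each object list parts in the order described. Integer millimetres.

translate([0, 0, 731]) cube([1070, 522, 40]);
translate([87, 87, 0]) cylinder(h = 731, r = 45);
translate([983, 87, 0]) cylinder(h = 731, r = 45);
translate([87, 435, 0]) cylinder(h = 731, r = 45);
translate([983, 435, 0]) cylinder(h = 731, r = 45);
translate([1070, 0, 0]) {
  cube([537, 350, 20]);
  translate([0, 0, 20]) cube([537, 20, 242]);
  translate([0, 330, 20]) cube([537, 20, 242]);
  translate([0, 20, 20]) cube([20, 310, 242]);
  translate([517, 20, 20]) cube([20, 310, 242]);
}
translate([304, 324, 771]) {
  cube([42, 26, 511]);
  translate([544, 0, 0]) cube([42, 26, 511]);
  translate([42, 0, 0]) cube([502, 26, 42]);
  translate([42, 0, 469]) cube([502, 26, 42]);
}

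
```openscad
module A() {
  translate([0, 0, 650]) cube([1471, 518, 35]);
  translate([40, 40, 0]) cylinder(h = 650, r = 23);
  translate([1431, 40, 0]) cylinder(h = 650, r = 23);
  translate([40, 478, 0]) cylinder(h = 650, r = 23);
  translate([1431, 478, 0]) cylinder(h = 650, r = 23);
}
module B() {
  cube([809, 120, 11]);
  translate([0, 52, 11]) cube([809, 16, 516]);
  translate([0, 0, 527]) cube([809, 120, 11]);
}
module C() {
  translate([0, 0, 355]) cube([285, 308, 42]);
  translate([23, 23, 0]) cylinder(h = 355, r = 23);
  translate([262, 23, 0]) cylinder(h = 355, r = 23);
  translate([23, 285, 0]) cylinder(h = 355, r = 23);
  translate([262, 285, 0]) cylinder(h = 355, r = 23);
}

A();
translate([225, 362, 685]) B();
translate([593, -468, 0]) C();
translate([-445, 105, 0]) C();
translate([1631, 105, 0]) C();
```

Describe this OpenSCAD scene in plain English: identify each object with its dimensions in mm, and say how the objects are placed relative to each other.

A is a rectangular dining table. The top is 1471×518×35 mm with its upper surface at z = 685 mm. It stands on four round legs of 46 mm diameter, each leg's bounding box inset 17 mm from the nearest pair of top edges, running from the floor to the underside of the top.

B is an I-beam lying along x, 809 mm long. Overall section height 538 mm. Two flanges 120 mm wide (y) and 11 mm thick, one on the floor and one at the top; a web 16 mm thick runs between them, centred on the flange width.

C is a simple wooden stool: a rectangular seat 285 mm (x) by 308 mm (y), 42 mm thick, top face at z = 397 mm, on four round legs, each 46 mm in diameter. The legs rest on z = 0, each leg's axis is inset half a diameter from the nearest pair of seat edges (so the leg's bounding box is flush with the corner).

The I-beam is on top of the table. Three stools sit around the table at the −y, −x, +x sides.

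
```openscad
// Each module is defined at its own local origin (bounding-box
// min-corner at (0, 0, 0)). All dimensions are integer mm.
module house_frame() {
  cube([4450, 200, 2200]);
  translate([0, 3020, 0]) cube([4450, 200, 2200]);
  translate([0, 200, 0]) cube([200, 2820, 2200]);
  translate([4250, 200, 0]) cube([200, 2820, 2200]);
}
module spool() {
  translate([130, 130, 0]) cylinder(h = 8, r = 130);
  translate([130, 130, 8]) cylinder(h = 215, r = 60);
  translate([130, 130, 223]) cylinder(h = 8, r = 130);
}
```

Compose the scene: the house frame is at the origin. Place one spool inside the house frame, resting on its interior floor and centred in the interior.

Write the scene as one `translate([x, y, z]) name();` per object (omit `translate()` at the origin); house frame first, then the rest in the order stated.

house_frame();
translate([2095, 1480, 0]) spool();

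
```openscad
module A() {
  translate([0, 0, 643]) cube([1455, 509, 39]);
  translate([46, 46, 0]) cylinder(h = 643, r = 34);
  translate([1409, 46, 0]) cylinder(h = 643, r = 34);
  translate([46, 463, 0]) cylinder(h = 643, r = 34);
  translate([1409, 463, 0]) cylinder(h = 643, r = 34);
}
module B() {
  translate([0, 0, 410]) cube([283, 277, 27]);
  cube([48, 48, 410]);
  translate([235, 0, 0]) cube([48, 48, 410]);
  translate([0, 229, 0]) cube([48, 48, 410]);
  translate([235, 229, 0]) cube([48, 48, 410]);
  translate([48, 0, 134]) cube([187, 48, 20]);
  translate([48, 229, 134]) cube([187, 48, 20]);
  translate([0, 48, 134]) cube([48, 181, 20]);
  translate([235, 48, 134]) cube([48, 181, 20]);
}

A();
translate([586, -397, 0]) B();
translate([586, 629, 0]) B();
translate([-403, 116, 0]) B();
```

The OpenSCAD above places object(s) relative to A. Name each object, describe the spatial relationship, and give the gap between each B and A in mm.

Each stool's nearest face is 120 mm from the table's bounding box.

A is a table. B is a stool. Three stools sit around the table at the −y, +y, −x sides. The gap between each stool and the table is 120 mm.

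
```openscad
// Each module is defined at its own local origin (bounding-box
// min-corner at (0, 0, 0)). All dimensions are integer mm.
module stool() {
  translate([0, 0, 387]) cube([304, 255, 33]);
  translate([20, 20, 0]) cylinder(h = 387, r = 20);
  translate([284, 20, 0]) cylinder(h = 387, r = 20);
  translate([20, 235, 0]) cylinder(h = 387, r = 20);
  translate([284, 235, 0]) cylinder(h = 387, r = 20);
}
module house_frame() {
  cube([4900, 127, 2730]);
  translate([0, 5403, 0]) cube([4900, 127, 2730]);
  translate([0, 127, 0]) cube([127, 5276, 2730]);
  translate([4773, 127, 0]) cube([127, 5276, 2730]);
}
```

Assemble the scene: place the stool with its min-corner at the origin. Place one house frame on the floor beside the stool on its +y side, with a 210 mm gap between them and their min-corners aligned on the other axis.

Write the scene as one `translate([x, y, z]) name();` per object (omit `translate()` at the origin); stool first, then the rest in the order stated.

stool();
translate([0, 465, 0]) house_frame();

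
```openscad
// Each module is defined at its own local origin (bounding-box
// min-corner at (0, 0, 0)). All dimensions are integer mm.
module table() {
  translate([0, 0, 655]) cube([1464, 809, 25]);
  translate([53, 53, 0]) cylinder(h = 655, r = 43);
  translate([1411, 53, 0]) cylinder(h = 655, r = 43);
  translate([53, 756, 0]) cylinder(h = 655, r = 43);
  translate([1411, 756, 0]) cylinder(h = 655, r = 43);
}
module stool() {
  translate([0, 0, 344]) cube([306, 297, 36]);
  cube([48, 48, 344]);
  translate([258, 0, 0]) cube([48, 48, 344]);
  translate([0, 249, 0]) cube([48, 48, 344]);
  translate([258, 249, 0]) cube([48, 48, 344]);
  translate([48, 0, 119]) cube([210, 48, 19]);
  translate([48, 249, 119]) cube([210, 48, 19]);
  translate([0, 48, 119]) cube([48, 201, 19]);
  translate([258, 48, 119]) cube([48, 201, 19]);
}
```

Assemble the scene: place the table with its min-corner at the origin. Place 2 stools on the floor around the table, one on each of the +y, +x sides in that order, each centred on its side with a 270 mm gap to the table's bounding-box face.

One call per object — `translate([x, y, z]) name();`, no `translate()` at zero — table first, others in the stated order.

table();
translate([579, 1079, 0]) stool();
translate([1734, 256, 0]) stool();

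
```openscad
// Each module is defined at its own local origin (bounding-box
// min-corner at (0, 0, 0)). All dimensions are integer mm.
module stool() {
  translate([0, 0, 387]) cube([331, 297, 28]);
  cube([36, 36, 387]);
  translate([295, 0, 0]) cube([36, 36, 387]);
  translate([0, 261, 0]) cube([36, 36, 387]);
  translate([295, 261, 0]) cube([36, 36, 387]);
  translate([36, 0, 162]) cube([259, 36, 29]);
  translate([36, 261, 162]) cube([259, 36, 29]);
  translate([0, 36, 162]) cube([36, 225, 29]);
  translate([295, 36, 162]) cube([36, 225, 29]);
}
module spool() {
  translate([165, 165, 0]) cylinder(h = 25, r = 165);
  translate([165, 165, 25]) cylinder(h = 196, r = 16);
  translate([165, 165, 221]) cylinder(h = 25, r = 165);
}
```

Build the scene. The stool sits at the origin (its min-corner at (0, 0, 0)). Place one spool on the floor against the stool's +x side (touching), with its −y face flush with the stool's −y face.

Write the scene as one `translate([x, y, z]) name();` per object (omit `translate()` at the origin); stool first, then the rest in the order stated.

stool();
translate([331, 0, 0]) spool();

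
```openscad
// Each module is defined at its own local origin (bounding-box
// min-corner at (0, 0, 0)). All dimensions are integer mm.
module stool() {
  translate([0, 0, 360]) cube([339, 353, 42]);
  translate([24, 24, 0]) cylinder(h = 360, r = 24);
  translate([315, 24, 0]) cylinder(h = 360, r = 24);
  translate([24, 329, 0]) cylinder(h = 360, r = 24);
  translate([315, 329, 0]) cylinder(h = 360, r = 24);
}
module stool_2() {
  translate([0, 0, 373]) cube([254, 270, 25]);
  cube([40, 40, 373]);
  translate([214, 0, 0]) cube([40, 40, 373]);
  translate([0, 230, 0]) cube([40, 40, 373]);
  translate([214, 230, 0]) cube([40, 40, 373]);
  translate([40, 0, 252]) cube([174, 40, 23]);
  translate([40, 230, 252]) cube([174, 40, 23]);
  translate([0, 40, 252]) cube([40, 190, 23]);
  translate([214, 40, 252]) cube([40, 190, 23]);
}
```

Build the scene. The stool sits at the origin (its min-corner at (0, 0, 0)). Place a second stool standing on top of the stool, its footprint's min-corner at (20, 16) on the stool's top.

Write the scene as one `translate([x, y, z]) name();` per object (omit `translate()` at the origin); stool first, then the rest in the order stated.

stool();
translate([20, 16, 402]) stool_2();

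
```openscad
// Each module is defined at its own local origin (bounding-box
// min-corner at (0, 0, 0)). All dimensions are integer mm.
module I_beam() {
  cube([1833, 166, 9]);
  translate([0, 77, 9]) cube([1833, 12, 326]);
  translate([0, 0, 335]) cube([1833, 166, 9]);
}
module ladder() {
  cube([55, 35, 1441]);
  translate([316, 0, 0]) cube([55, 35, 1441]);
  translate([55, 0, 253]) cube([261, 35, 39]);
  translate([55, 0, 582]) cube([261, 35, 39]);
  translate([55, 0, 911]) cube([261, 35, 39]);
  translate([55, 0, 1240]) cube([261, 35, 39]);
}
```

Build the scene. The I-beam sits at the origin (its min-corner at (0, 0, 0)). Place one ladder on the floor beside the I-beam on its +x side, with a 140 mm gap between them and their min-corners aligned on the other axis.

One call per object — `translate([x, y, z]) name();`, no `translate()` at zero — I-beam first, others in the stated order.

I_beam();
translate([1973, 0, 0]) ladder();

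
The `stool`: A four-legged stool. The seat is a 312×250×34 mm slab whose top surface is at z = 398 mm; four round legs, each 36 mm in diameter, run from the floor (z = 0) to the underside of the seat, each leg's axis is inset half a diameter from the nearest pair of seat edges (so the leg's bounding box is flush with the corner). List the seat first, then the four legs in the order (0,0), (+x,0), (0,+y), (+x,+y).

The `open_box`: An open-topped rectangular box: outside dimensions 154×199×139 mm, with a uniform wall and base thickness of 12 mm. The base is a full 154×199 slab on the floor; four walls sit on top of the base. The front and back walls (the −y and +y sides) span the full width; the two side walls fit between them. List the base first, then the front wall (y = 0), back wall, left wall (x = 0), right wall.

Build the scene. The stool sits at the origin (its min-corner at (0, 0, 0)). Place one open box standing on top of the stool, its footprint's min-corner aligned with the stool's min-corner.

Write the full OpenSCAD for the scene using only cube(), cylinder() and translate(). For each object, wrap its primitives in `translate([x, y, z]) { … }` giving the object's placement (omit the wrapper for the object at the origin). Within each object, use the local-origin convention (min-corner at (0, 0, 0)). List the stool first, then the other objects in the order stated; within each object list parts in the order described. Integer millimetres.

translate([0, 0, 364]) cube([312, 250, 34]);
translate([18, 18, 0]) cylinder(h = 364, r = 18);
translate([294, 18, 0]) cylinder(h = 364, r = 18);
translate([18, 232, 0]) cylinder(h = 364, r = 18);
translate([294, 232, 0]) cylinder(h = 364, r = 18);
translate([0, 0, 398]) {
  cube([154, 199, 12]);
  translate([0, 0, 12]) cube([154, 12, 127]);
  translate([0, 187, 12]) cube([154, 12, 127]);
  translate([0, 12, 12]) cube([12, 175, 127]);
  translate([142, 12, 12]) cube([12, 175, 127]);
}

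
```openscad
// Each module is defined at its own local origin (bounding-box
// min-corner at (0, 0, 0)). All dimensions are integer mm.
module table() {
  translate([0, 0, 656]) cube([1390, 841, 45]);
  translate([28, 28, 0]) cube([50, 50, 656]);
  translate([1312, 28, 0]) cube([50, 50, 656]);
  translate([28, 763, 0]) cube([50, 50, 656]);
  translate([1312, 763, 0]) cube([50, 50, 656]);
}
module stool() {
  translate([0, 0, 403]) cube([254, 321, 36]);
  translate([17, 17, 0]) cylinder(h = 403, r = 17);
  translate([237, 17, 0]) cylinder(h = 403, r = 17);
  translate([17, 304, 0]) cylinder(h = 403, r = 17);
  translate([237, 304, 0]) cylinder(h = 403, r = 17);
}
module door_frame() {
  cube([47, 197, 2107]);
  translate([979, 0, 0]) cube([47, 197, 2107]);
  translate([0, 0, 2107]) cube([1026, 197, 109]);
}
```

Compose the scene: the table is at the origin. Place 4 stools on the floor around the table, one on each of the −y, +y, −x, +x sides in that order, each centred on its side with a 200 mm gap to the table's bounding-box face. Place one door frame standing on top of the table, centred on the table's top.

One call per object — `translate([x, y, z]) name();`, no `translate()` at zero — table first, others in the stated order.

table();
translate([568, -521, 0]) stool();
translate([568, 1041, 0]) stool();
translate([-454, 260, 0]) stool();
translate([1590, 260, 0]) stool();
translate([182, 322, 701]) door_frame();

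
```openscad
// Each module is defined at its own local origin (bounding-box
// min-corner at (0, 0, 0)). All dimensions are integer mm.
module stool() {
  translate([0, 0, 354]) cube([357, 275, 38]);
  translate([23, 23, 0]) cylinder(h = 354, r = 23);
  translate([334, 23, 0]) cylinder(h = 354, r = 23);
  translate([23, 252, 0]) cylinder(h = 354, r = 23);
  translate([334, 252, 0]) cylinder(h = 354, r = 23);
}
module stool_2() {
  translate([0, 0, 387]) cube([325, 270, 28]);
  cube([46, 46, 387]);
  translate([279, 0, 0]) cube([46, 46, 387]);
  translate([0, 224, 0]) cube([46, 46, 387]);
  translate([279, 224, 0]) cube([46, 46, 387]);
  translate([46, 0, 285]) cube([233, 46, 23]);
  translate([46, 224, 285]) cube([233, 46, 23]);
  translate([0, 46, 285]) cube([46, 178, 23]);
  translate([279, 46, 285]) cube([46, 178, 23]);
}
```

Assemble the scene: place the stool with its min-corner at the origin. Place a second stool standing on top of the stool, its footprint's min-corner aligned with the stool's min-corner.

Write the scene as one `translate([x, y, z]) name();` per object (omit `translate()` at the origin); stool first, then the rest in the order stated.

stool();
translate([0, 0, 392]) stool_2();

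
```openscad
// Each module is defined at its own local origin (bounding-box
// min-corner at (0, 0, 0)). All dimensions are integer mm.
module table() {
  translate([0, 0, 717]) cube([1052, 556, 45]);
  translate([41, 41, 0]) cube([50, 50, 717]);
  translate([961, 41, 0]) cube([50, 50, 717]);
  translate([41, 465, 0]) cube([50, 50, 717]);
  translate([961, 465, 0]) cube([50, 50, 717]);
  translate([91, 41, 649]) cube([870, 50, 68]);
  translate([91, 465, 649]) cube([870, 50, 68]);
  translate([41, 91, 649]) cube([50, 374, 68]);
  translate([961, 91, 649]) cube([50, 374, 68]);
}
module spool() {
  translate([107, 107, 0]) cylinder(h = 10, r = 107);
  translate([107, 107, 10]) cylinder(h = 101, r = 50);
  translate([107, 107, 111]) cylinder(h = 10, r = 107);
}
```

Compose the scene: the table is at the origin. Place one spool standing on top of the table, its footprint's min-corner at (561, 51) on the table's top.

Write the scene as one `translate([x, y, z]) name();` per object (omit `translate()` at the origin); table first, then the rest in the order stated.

table();
translate([561, 51, 762]) spool();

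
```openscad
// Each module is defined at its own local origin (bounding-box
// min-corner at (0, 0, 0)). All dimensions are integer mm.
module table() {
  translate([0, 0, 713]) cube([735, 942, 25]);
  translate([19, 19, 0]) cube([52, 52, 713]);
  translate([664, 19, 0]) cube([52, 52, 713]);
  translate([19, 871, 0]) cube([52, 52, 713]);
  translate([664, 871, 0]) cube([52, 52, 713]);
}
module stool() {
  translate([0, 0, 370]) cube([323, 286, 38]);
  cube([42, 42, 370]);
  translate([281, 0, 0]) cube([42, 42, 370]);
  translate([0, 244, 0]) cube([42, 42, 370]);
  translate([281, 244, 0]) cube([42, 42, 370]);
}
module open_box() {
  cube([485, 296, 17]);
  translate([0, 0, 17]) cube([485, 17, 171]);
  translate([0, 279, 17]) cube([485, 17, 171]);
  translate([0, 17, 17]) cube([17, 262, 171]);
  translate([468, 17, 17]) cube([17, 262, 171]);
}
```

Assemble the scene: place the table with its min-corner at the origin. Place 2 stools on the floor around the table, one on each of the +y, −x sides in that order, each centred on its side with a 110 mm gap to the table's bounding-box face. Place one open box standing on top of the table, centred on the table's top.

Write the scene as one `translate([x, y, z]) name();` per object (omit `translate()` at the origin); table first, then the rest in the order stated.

table();
translate([206, 1052, 0]) stool();
translate([-433, 328, 0]) stool();
translate([125, 323, 738]) open_box();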